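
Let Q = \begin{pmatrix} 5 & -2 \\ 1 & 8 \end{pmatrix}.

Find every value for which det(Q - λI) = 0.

6, 7

det(Q - λI) = (5 - λ)(8 - λ) - (-2)·(1) = λ^2 - 13λ + 42.
This factors as (λ - 6)·(λ - 7) = 0.
Eigenvalues: 6, 7.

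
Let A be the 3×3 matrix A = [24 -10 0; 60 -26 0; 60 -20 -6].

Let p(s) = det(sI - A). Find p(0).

-144

p(0) = det(0·I − A) = det(−A) = (−1)^3·det(A).
det(A) = 144, so p(0) = -144.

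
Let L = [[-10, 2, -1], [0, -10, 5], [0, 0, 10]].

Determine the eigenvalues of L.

L is upper triangular, so its eigenvalues are the diagonal entries.
Diagonal: -10, -10, 10.

-10, -10, 10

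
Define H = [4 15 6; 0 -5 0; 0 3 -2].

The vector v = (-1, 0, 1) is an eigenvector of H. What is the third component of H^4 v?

First find the eigenvalue: Hv = (2, 0, -2) = -2·(-1, 0, 1), so λ = -2.
Then H^4 v = λ^4·v = (-2)^4·(-1, 0, 1) = 16·(-1, 0, 1) = (-16, 0, 16).

16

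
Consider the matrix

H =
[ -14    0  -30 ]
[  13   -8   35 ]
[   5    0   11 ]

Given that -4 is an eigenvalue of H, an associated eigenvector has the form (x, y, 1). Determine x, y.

We need (H + 4I)v = 0.
H + 4I = [[-10, 0, -30], [13, -4, 35], [5, 0, 15]].
Row 1: (-10)·x + (0)·y + (-30)·1 = 0
Row 2: (13)·x + (-4)·y + (35)·1 = 0
Row 3: (5)·x + (0)·y + (15)·1 = 0
Solving gives x = -3, y = -1.
Check: H·(-3, -1, 1) = (12, 4, -4) = -4·(-3, -1, 1).

-3, -1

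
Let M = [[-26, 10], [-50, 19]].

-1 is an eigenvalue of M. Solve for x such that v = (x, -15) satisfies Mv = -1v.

-6

We need (M + 1I)v = 0.
M + 1I = [[-25, 10], [-50, 20]].
Row 1: (-25)·x + (10)·-15 = 0
Row 2: (-50)·x + (20)·-15 = 0
Solving gives x = -6.
Check: M·(-6, -15) = (6, 15) = -1·(-6, -15).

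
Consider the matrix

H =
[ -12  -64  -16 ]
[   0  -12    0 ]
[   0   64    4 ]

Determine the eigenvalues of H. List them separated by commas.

-12, -12, 4

The characteristic polynomial is p(r) = det(rI - H).
Cofactor expansion gives p(r) = r^3 + 20r^2 + 48r - 576.
Since p(-12) = 0, r = -12 is a root.
Factor out (r + 12): p(r) = (r + 12)·(r^2 + 8r - 48).
The quadratic factors as (r + 12)·(r - 4).
Eigenvalues: -12, -12, 4.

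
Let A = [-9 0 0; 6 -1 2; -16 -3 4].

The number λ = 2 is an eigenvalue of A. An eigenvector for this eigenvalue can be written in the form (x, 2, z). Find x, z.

0, 3

We need (A - 2I)v = 0.
A - 2I = [[-11, 0, 0], [6, -3, 2], [-16, -3, 2]].
Row 1: (-11)·x + (0)·2 + (0)·z = 0
Row 2: (6)·x + (-3)·2 + (2)·z = 0
Row 3: (-16)·x + (-3)·2 + (2)·z = 0
Solving gives x = 0, z = 3.
Check: A·(0, 2, 3) = (0, 4, 6) = 2·(0, 2, 3).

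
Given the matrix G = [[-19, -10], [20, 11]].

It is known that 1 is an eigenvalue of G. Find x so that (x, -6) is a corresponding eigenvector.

We need (G - 1I)v = 0.
G - 1I = [[-20, -10], [20, 10]].
Row 1: (-20)·x + (-10)·-6 = 0
Row 2: (20)·x + (10)·-6 = 0
Solving gives x = 3.
Check: G·(3, -6) = (3, -6) = 1·(3, -6).

3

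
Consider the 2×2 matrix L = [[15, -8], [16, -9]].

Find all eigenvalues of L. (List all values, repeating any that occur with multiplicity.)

det(L - μI) = (15 - μ)(-9 - μ) - (-8)·(16) = μ^2 - 6μ - 7.
This factors as (μ + 1)·(μ - 7) = 0.
Eigenvalues: -1, 7.

-1, 7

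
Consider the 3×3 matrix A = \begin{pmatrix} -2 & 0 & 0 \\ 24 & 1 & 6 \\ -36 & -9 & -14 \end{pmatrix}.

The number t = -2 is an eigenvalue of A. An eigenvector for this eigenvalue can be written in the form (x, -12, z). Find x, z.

We need (A + 2I)v = 0.
A + 2I = [[0, 0, 0], [24, 3, 6], [-36, -9, -12]].
Row 1: (0)·x + (0)·-12 + (0)·z = 0
Row 2: (24)·x + (3)·-12 + (6)·z = 0
Row 3: (-36)·x + (-9)·-12 + (-12)·z = 0
Solving gives x = -3, z = 18.
Check: A·(-3, -12, 18) = (6, 24, -36) = -2·(-3, -12, 18).

-3, 18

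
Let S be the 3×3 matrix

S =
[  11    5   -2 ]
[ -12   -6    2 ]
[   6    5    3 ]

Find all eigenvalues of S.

-1, 4, 5

The characteristic polynomial is p(λ) = det(λI - S).
Expanding the 3×3 determinant: p(λ) = λ^3 - 8λ^2 + 11λ + 20.
Since p(-1) = 0, λ = -1 is a root.
Factor out (λ + 1): p(λ) = (λ + 1)·(λ^2 - 9λ + 20).
The quadratic factors as (λ - 4)·(λ - 5).
Eigenvalues: -1, 4, 5.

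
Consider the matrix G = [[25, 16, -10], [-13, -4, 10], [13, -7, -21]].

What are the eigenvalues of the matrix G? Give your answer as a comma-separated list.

Compute the characteristic polynomial p(lambda) = det(lambda·I - G).
Cofactor expansion gives p(lambda) = lambda^3 - 133·lambda - 132.
Try lambda = -1: p(-1) = 0, so -1 is a root.
Factor out (lambda + 1): p(lambda) = (lambda + 1)·(lambda^2 - lambda - 132).
The quadratic factors as (lambda + 11)·(lambda - 12).
Eigenvalues: -11, -1, 12.

-11, -1, 12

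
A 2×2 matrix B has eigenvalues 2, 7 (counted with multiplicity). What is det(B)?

det(B) is the product of the eigenvalues: (2) · (7) = 14.

14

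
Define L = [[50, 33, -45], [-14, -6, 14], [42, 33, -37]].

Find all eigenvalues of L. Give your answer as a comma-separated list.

Set up det(λI - L) = 0.
Expanding along the first row, p(λ) = λ^3 - 7λ^2 - 38λ + 240.
Try λ = 5: p(5) = 0, so 5 is a root.
Factor out (λ - 5): p(λ) = (λ - 5)·(λ^2 - 2λ - 48).
The quadratic factors as (λ + 6)·(λ - 8).
Eigenvalues: -6, 5, 8.

-6, 5, 8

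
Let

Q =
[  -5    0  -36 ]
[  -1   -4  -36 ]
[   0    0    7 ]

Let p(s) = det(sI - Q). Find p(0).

-140

p(0) = det(0·I − Q) = det(−Q) = (−1)^3·det(Q).
det(Q) = 140, so p(0) = -140.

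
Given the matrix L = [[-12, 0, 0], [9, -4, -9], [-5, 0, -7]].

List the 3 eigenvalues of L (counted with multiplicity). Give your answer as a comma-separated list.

-12, -7, -4

Set up det(rI - L) = 0.
Expanding along the first row, p(r) = r^3 + 23r^2 + 160r + 336.
Rational-root test: r = -4 gives p(-4) = 0.
Dividing by (r + 4) leaves r^2 + 19r + 84.
The quadratic factors as (r + 12)·(r + 7).
Eigenvalues: -12, -7, -4.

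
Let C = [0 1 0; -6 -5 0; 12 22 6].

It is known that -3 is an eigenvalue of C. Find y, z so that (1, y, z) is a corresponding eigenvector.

We need (C + 3I)v = 0.
C + 3I = [[3, 1, 0], [-6, -2, 0], [12, 22, 9]].
Row 1: (3)·1 + (1)·y + (0)·z = 0
Row 2: (-6)·1 + (-2)·y + (0)·z = 0
Row 3: (12)·1 + (22)·y + (9)·z = 0
Solving gives y = -3, z = 6.
Check: C·(1, -3, 6) = (-3, 9, -18) = -3·(1, -3, 6).

-3, 6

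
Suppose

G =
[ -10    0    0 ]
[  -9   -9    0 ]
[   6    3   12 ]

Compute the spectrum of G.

G is lower triangular, so its eigenvalues are the diagonal entries.
Diagonal: -10, -9, 12.

-10, -9, 12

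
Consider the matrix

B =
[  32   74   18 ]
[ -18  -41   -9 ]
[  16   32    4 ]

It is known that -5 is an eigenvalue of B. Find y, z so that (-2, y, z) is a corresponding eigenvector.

1, 0

We need (B + 5I)v = 0.
B + 5I = [[37, 74, 18], [-18, -36, -9], [16, 32, 9]].
Row 1: (37)·-2 + (74)·y + (18)·z = 0
Row 2: (-18)·-2 + (-36)·y + (-9)·z = 0
Row 3: (16)·-2 + (32)·y + (9)·z = 0
Solving gives y = 1, z = 0.
Check: B·(-2, 1, 0) = (10, -5, 0) = -5·(-2, 1, 0).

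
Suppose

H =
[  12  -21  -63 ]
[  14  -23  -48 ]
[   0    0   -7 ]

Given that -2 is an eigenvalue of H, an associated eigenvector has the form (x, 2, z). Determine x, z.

We need (H + 2I)v = 0.
H + 2I = [[14, -21, -63], [14, -21, -48], [0, 0, -5]].
Row 1: (14)·x + (-21)·2 + (-63)·z = 0
Row 2: (14)·x + (-21)·2 + (-48)·z = 0
Row 3: (0)·x + (0)·2 + (-5)·z = 0
Solving gives x = 3, z = 0.
Check: H·(3, 2, 0) = (-6, -4, 0) = -2·(3, 2, 0).

3, 0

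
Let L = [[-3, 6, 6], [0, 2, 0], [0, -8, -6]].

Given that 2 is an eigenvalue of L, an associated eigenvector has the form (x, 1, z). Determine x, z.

We need (L - 2I)v = 0.
L - 2I = [[-5, 6, 6], [0, 0, 0], [0, -8, -8]].
Row 1: (-5)·x + (6)·1 + (6)·z = 0
Row 2: (0)·x + (0)·1 + (0)·z = 0
Row 3: (0)·x + (-8)·1 + (-8)·z = 0
Solving gives x = 0, z = -1.
Check: L·(0, 1, -1) = (0, 2, -2) = 2·(0, 1, -1).

0, -1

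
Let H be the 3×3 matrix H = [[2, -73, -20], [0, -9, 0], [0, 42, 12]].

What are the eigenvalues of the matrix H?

-9, 2, 12

The characteristic polynomial is p(lambda) = det(lambda·I - H).
Expanding the 3×3 determinant: p(lambda) = lambda^3 - 5·lambda^2 - 102·lambda + 216.
Rational-root test: lambda = 2 gives p(2) = 0.
Factor out (lambda - 2): p(lambda) = (lambda - 2)·(lambda^2 - 3·lambda - 108).
The quadratic factors as (lambda + 9)·(lambda - 12).
Eigenvalues: -9, 2, 12.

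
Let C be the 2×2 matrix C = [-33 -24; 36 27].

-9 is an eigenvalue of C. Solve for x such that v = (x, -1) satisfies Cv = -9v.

1

We need (C + 9I)v = 0.
C + 9I = [[-24, -24], [36, 36]].
Row 1: (-24)·x + (-24)·-1 = 0
Row 2: (36)·x + (36)·-1 = 0
Solving gives x = 1.
Check: C·(1, -1) = (-9, 9) = -9·(1, -1).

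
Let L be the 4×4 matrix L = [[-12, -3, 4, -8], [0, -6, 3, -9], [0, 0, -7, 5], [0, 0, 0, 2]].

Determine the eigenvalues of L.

-12, -7, -6, 2

L is upper triangular, so its eigenvalues are the diagonal entries.
Diagonal: -12, -6, -7, 2.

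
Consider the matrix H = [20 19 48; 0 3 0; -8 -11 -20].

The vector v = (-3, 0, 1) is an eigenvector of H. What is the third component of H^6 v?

First find the eigenvalue: Hv = (-12, 0, 4) = 4·(-3, 0, 1), so λ = 4.
Then H^6 v = λ^6·v = 4^6·(-3, 0, 1) = 4096·(-3, 0, 1) = (-12288, 0, 4096).

4096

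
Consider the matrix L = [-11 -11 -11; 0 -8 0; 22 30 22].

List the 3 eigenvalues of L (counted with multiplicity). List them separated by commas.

Compute the characteristic polynomial p(t) = det(tI - L).
Expanding along the first row, p(t) = t^3 - 3t^2 - 88t.
Since p(11) = 0, t = 11 is a root.
Factor out (t - 11): p(t) = (t - 11)·(t^2 + 8t).
The quadratic factors as (t + 8)·t.
Eigenvalues: -8, 0, 11.

-8, 0, 11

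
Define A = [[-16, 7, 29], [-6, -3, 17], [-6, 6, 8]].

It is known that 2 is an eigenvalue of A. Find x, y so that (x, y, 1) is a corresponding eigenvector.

2, 1

We need (A - 2I)v = 0.
A - 2I = [[-18, 7, 29], [-6, -5, 17], [-6, 6, 6]].
Row 1: (-18)·x + (7)·y + (29)·1 = 0
Row 2: (-6)·x + (-5)·y + (17)·1 = 0
Row 3: (-6)·x + (6)·y + (6)·1 = 0
Solving gives x = 2, y = 1.
Check: A·(2, 1, 1) = (4, 2, 2) = 2·(2, 1, 1).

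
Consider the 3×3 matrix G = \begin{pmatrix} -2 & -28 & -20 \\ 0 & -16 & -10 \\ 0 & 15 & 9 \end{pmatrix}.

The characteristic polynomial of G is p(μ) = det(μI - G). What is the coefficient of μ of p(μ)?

20

p(μ) = μ^3 + 9μ^2 + 20μ + 12.
The coefficient of μ is 20.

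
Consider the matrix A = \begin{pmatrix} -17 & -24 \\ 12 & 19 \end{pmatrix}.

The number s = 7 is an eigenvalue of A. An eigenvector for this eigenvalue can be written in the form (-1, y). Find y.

1

We need (A - 7I)v = 0.
A - 7I = [[-24, -24], [12, 12]].
Row 1: (-24)·-1 + (-24)·y = 0
Row 2: (12)·-1 + (12)·y = 0
Solving gives y = 1.
Check: A·(-1, 1) = (-7, 7) = 7·(-1, 1).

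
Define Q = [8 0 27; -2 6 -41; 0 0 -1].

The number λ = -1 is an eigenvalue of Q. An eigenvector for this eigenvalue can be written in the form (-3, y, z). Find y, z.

We need (Q + 1I)v = 0.
Q + 1I = [[9, 0, 27], [-2, 7, -41], [0, 0, 0]].
Row 1: (9)·-3 + (0)·y + (27)·z = 0
Row 2: (-2)·-3 + (7)·y + (-41)·z = 0
Row 3: (0)·-3 + (0)·y + (0)·z = 0
Solving gives y = 5, z = 1.
Check: Q·(-3, 5, 1) = (3, -5, -1) = -1·(-3, 5, 1).

5, 1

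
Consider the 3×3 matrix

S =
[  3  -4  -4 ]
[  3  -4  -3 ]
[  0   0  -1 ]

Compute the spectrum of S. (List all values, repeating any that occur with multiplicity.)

-1, -1, 0

The characteristic polynomial is p(t) = det(tI - S).
Expanding along the first row, p(t) = t^3 + 2t^2 + t.
Try t = 0: p(0) = 0, so 0 is a root.
Dividing by t leaves t^2 + 2t + 1.
The quadratic factor is (t + 1)^2.
Eigenvalues: -1, -1, 0.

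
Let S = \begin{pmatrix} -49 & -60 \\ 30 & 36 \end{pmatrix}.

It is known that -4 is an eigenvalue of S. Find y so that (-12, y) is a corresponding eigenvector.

9

We need (S + 4I)v = 0.
S + 4I = [[-45, -60], [30, 40]].
Row 1: (-45)·-12 + (-60)·y = 0
Row 2: (30)·-12 + (40)·y = 0
Solving gives y = 9.
Check: S·(-12, 9) = (48, -36) = -4·(-12, 9).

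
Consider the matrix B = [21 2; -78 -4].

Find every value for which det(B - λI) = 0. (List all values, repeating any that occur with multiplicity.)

det(B - sI) = (21 - s)(-4 - s) - (2)·(-78) = s^2 - 17s + 72.
This factors as (s - 8)·(s - 9) = 0.
Eigenvalues: 8, 9.

8, 9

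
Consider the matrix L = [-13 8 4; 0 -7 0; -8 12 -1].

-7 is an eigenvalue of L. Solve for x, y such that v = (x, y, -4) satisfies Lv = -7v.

We need (L + 7I)v = 0.
L + 7I = [[-6, 8, 4], [0, 0, 0], [-8, 12, 6]].
Row 1: (-6)·x + (8)·y + (4)·-4 = 0
Row 2: (0)·x + (0)·y + (0)·-4 = 0
Row 3: (-8)·x + (12)·y + (6)·-4 = 0
Solving gives x = 0, y = 2.
Check: L·(0, 2, -4) = (0, -14, 28) = -7·(0, 2, -4).

0, 2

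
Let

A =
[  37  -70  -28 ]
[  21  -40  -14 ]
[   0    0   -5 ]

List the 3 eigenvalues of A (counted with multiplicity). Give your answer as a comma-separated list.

The characteristic polynomial is p(λ) = det(λI - A).
Cofactor expansion gives p(λ) = λ^3 + 8λ^2 + 5λ - 50.
Rational-root test: λ = -5 gives p(-5) = 0.
Dividing by (λ + 5) leaves λ^2 + 3λ - 10.
The quadratic factors as (λ + 5)·(λ - 2).
Eigenvalues: -5, -5, 2.

-5, -5, 2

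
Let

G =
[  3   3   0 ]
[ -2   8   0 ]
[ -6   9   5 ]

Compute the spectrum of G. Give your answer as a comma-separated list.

5, 5, 6

The characteristic polynomial is p(r) = det(rI - G).
Cofactor expansion gives p(r) = r^3 - 16r^2 + 85r - 150.
Try r = 5: p(5) = 0, so 5 is a root.
Dividing by (r - 5) leaves r^2 - 11r + 30.
The quadratic factors as (r - 5)·(r - 6).
Eigenvalues: 5, 5, 6.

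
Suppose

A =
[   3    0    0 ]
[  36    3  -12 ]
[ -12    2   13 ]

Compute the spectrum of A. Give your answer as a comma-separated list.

3, 7, 9

Set up det(λI - A) = 0.
Cofactor expansion gives p(λ) = λ^3 - 19λ^2 + 111λ - 189.
Since p(3) = 0, λ = 3 is a root.
Factor out (λ - 3): p(λ) = (λ - 3)·(λ^2 - 16λ + 63).
The quadratic factors as (λ - 7)·(λ - 9).
Eigenvalues: 3, 7, 9.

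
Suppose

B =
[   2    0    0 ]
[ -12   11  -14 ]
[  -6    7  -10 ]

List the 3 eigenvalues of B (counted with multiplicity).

-3, 2, 4

Set up det(rI - B) = 0.
Cofactor expansion gives p(r) = r^3 - 3r^2 - 10r + 24.
Since p(2) = 0, r = 2 is a root.
Dividing by (r - 2) leaves r^2 - r - 12.
The quadratic factors as (r + 3)·(r - 4).
Eigenvalues: -3, 2, 4.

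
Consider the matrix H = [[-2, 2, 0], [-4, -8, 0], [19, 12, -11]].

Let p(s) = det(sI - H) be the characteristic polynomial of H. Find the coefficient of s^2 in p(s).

21

The coefficient of s^2 of det(sI - H) is −trace(H).
trace(H) = (-2) + (-8) + (-11) = -21, so the coefficient is 21.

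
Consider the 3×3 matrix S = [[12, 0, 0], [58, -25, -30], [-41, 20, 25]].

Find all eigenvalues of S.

-5, 5, 12

Compute the characteristic polynomial p(s) = det(sI - S).
Expanding along the first row, p(s) = s^3 - 12s^2 - 25s + 300.
Try s = 12: p(12) = 0, so 12 is a root.
Dividing by (s - 12) leaves s^2 - 25.
The quadratic factors as (s + 5)·(s - 5).
Eigenvalues: -5, 5, 12.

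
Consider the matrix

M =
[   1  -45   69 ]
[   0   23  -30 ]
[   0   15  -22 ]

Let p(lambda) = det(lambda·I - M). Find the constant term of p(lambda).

56

p(lambda) = lambda^3 - 2·lambda^2 - 55·lambda + 56.
The constant term is 56.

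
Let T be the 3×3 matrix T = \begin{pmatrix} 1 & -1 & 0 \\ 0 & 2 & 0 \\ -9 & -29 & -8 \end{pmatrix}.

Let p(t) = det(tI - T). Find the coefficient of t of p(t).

-22

p(t) = t^3 + 5t^2 - 22t + 16.
The coefficient of t is -22.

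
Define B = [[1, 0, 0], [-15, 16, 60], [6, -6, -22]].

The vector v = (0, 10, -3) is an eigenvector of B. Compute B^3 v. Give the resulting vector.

First find the eigenvalue: Bv = (0, -20, 6) = -2·(0, 10, -3), so λ = -2.
Then B^3 v = λ^3·v = (-2)^3·(0, 10, -3) = -8·(0, 10, -3) = (0, -80, 24).

(0, -80, 24)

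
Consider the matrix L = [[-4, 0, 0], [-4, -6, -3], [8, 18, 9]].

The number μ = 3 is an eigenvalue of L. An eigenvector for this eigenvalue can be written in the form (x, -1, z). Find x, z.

We need (L - 3I)v = 0.
L - 3I = [[-7, 0, 0], [-4, -9, -3], [8, 18, 6]].
Row 1: (-7)·x + (0)·-1 + (0)·z = 0
Row 2: (-4)·x + (-9)·-1 + (-3)·z = 0
Row 3: (8)·x + (18)·-1 + (6)·z = 0
Solving gives x = 0, z = 3.
Check: L·(0, -1, 3) = (0, -3, 9) = 3·(0, -1, 3).

0, 3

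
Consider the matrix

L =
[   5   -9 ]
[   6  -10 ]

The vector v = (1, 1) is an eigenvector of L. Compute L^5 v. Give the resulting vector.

(-1024, -1024)

First find the eigenvalue: Lv = (-4, -4) = -4·(1, 1), so λ = -4.
Then L^5 v = λ^5·v = (-4)^5·(1, 1) = -1024·(1, 1) = (-1024, -1024).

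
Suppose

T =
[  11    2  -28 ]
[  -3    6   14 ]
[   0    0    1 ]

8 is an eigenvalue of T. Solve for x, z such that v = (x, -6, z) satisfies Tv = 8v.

4, 0

We need (T - 8I)v = 0.
T - 8I = [[3, 2, -28], [-3, -2, 14], [0, 0, -7]].
Row 1: (3)·x + (2)·-6 + (-28)·z = 0
Row 2: (-3)·x + (-2)·-6 + (14)·z = 0
Row 3: (0)·x + (0)·-6 + (-7)·z = 0
Solving gives x = 4, z = 0.
Check: T·(4, -6, 0) = (32, -48, 0) = 8·(4, -6, 0).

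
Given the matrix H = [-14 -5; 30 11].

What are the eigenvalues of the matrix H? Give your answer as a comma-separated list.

-4, 1

det(H - sI) = (-14 - s)(11 - s) - (-5)·(30) = s^2 + 3s - 4.
This factors as (s + 4)·(s - 1) = 0.
Eigenvalues: -4, 1.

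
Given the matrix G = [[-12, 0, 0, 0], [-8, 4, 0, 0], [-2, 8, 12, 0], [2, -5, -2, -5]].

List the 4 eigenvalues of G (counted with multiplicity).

-12, -5, 4, 12

G is lower triangular, so its eigenvalues are the diagonal entries.
Diagonal: -12, 4, 12, -5.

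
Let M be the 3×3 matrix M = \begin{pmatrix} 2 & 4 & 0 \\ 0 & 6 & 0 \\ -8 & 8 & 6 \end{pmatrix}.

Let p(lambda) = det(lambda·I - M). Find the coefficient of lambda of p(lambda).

p(lambda) = lambda^3 - 14·lambda^2 + 60·lambda - 72.
The coefficient of lambda is 60.

60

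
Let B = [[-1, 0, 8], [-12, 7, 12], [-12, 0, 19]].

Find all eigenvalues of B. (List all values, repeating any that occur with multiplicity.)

7, 7, 11

Compute the characteristic polynomial p(s) = det(sI - B).
Expanding along the first row, p(s) = s^3 - 25s^2 + 203s - 539.
Since p(7) = 0, s = 7 is a root.
Factor out (s - 7): p(s) = (s - 7)·(s^2 - 18s + 77).
The quadratic factors as (s - 7)·(s - 11).
Eigenvalues: 7, 7, 11.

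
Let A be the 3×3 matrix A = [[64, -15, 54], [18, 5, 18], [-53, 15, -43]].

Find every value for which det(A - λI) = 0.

The characteristic polynomial is p(lambda) = det(lambda·I - A).
Expanding along the first row, p(lambda) = lambda^3 - 26·lambda^2 + 215·lambda - 550.
Since p(11) = 0, lambda = 11 is a root.
Factor out (lambda - 11): p(lambda) = (lambda - 11)·(lambda^2 - 15·lambda + 50).
The quadratic factors as (lambda - 5)·(lambda - 10).
Eigenvalues: 5, 10, 11.

5, 10, 11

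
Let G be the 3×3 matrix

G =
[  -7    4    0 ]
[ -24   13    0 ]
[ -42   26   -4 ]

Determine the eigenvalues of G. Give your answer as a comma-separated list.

-4, 1, 5

The characteristic polynomial is p(r) = det(rI - G).
Expanding along the first row, p(r) = r^3 - 2r^2 - 19r + 20.
Try r = -4: p(-4) = 0, so -4 is a root.
Dividing by (r + 4) leaves r^2 - 6r + 5.
The quadratic factors as (r - 1)·(r - 5).
Eigenvalues: -4, 1, 5.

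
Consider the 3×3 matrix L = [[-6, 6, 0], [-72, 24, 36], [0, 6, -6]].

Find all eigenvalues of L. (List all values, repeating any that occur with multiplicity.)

-6, 6, 12

Compute the characteristic polynomial p(t) = det(tI - L).
Cofactor expansion gives p(t) = t^3 - 12t^2 - 36t + 432.
Rational-root test: t = -6 gives p(-6) = 0.
Factor out (t + 6): p(t) = (t + 6)·(t^2 - 18t + 72).
The quadratic factors as (t - 6)·(t - 12).
Eigenvalues: -6, 6, 12.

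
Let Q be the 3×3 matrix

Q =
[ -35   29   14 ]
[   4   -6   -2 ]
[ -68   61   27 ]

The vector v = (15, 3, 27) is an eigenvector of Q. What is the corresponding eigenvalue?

-4

Compute Qv: Q·(15, 3, 27) = (-60, -12, -108).
Since Qv = λv, compare component 1: -60 = λ·15, so λ = -4.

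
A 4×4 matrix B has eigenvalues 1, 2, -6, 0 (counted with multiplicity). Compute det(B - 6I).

If B has eigenvalues 1, 2, -6, 0, then B - 6I has eigenvalues -5, -4, -12, -6.
det(B - 6I) = (-5) · (-4) · (-12) · (-6) = 1440.

1440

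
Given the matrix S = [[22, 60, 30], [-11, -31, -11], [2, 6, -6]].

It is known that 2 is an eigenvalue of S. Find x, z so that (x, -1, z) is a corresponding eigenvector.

3, 0

We need (S - 2I)v = 0.
S - 2I = [[20, 60, 30], [-11, -33, -11], [2, 6, -8]].
Row 1: (20)·x + (60)·-1 + (30)·z = 0
Row 2: (-11)·x + (-33)·-1 + (-11)·z = 0
Row 3: (2)·x + (6)·-1 + (-8)·z = 0
Solving gives x = 3, z = 0.
Check: S·(3, -1, 0) = (6, -2, 0) = 2·(3, -1, 0).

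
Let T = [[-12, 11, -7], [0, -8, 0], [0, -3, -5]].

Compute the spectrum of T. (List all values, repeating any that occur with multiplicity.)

-12, -8, -5

The characteristic polynomial is p(μ) = det(μI - T).
Expanding along the first row, p(μ) = μ^3 + 25μ^2 + 196μ + 480.
Since p(-5) = 0, μ = -5 is a root.
Dividing by (μ + 5) leaves μ^2 + 20μ + 96.
The quadratic factors as (μ + 12)·(μ + 8).
Eigenvalues: -12, -8, -5.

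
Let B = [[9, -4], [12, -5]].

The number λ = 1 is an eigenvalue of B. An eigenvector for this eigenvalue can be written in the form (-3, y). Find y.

-6

We need (B - 1I)v = 0.
B - 1I = [[8, -4], [12, -6]].
Row 1: (8)·-3 + (-4)·y = 0
Row 2: (12)·-3 + (-6)·y = 0
Solving gives y = -6.
Check: B·(-3, -6) = (-3, -6) = 1·(-3, -6).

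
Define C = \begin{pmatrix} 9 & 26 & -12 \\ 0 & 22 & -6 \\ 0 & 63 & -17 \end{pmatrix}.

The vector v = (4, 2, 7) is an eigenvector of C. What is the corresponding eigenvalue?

1

Compute Cv: C·(4, 2, 7) = (4, 2, 7).
Since Cv = λv, compare component 1: 4 = λ·4, so λ = 1.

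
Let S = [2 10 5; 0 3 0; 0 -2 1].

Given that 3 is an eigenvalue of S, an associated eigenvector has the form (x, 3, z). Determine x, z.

15, -3

We need (S - 3I)v = 0.
S - 3I = [[-1, 10, 5], [0, 0, 0], [0, -2, -2]].
Row 1: (-1)·x + (10)·3 + (5)·z = 0
Row 2: (0)·x + (0)·3 + (0)·z = 0
Row 3: (0)·x + (-2)·3 + (-2)·z = 0
Solving gives x = 15, z = -3.
Check: S·(15, 3, -3) = (45, 9, -9) = 3·(15, 3, -3).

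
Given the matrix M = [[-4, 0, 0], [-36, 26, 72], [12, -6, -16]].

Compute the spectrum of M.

The characteristic polynomial is p(s) = det(sI - M).
Expanding the 3×3 determinant: p(s) = s^3 - 6s^2 - 24s + 64.
Since p(2) = 0, s = 2 is a root.
Factor out (s - 2): p(s) = (s - 2)·(s^2 - 4s - 32).
The quadratic factors as (s + 4)·(s - 8).
Eigenvalues: -4, 2, 8.

-4, 2, 8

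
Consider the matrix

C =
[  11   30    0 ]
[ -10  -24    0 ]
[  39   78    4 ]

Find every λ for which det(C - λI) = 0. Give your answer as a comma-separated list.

-9, -4, 4

The characteristic polynomial is p(t) = det(tI - C).
Cofactor expansion gives p(t) = t^3 + 9t^2 - 16t - 144.
Since p(-4) = 0, t = -4 is a root.
Dividing by (t + 4) leaves t^2 + 5t - 36.
The quadratic factors as (t + 9)·(t - 4).
Eigenvalues: -9, -4, 4.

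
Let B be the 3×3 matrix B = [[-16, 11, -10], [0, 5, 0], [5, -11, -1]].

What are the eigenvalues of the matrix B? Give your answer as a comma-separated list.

-11, -6, 5

The characteristic polynomial is p(λ) = det(λI - B).
Expanding along the first row, p(λ) = λ^3 + 12λ^2 - 19λ - 330.
Try λ = 5: p(5) = 0, so 5 is a root.
Factor out (λ - 5): p(λ) = (λ - 5)·(λ^2 + 17λ + 66).
The quadratic factors as (λ + 11)·(λ + 6).
Eigenvalues: -11, -6, 5.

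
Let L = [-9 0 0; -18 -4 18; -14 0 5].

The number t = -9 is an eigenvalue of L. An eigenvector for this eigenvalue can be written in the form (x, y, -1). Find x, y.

We need (L + 9I)v = 0.
L + 9I = [[0, 0, 0], [-18, 5, 18], [-14, 0, 14]].
Row 1: (0)·x + (0)·y + (0)·-1 = 0
Row 2: (-18)·x + (5)·y + (18)·-1 = 0
Row 3: (-14)·x + (0)·y + (14)·-1 = 0
Solving gives x = -1, y = 0.
Check: L·(-1, 0, -1) = (9, 0, 9) = -9·(-1, 0, -1).

-1, 0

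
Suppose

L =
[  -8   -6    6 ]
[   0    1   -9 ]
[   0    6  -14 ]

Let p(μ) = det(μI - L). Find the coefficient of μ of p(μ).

p(μ) = μ^3 + 21μ^2 + 144μ + 320.
The coefficient of μ is 144.

144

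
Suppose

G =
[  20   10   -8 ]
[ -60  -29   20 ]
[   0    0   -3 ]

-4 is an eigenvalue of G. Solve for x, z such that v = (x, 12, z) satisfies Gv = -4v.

We need (G + 4I)v = 0.
G + 4I = [[24, 10, -8], [-60, -25, 20], [0, 0, 1]].
Row 1: (24)·x + (10)·12 + (-8)·z = 0
Row 2: (-60)·x + (-25)·12 + (20)·z = 0
Row 3: (0)·x + (0)·12 + (1)·z = 0
Solving gives x = -5, z = 0.
Check: G·(-5, 12, 0) = (20, -48, 0) = -4·(-5, 12, 0).

-5, 0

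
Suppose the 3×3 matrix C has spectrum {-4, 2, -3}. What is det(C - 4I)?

If C has eigenvalues -4, 2, -3, then C - 4I has eigenvalues -8, -2, -7.
det(C - 4I) = (-8) · (-2) · (-7) = -112.

-112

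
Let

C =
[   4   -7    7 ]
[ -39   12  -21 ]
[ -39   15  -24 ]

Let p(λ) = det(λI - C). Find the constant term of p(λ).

-108

p(λ) = λ^3 + 8λ^2 - 21λ - 108.
The constant term is -108.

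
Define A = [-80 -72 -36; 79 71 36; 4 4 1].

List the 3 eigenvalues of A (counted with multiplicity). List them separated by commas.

-8, -1, 1

The characteristic polynomial is p(s) = det(sI - A).
Cofactor expansion gives p(s) = s^3 + 8s^2 - s - 8.
Rational-root test: s = 1 gives p(1) = 0.
Dividing by (s - 1) leaves s^2 + 9s + 8.
The quadratic factors as (s + 8)·(s + 1).
Eigenvalues: -8, -1, 1.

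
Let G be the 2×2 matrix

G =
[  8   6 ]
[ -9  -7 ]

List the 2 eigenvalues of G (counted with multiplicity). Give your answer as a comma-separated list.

det(G - tI) = (8 - t)(-7 - t) - (6)·(-9) = t^2 - t - 2.
This factors as (t + 1)·(t - 2) = 0.
Eigenvalues: -1, 2.

-1, 2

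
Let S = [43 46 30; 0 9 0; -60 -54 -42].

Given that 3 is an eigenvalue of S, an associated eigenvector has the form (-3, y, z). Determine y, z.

0, 4

We need (S - 3I)v = 0.
S - 3I = [[40, 46, 30], [0, 6, 0], [-60, -54, -45]].
Row 1: (40)·-3 + (46)·y + (30)·z = 0
Row 2: (0)·-3 + (6)·y + (0)·z = 0
Row 3: (-60)·-3 + (-54)·y + (-45)·z = 0
Solving gives y = 0, z = 4.
Check: S·(-3, 0, 4) = (-9, 0, 12) = 3·(-3, 0, 4).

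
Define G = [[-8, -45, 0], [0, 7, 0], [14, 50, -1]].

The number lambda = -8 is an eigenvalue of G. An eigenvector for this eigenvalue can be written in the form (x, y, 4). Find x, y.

We need (G + 8I)v = 0.
G + 8I = [[0, -45, 0], [0, 15, 0], [14, 50, 7]].
Row 1: (0)·x + (-45)·y + (0)·4 = 0
Row 2: (0)·x + (15)·y + (0)·4 = 0
Row 3: (14)·x + (50)·y + (7)·4 = 0
Solving gives x = -2, y = 0.
Check: G·(-2, 0, 4) = (16, 0, -32) = -8·(-2, 0, 4).

-2, 0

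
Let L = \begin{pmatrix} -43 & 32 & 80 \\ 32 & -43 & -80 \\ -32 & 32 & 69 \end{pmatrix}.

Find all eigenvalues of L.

The characteristic polynomial is p(μ) = det(μI - L).
Cofactor expansion gives p(μ) = μ^3 + 17μ^2 + 11μ - 605.
Since p(5) = 0, μ = 5 is a root.
Factor out (μ - 5): p(μ) = (μ - 5)·(μ^2 + 22μ + 121).
The quadratic factor is (μ + 11)^2.
Eigenvalues: -11, -11, 5.

-11, -11, 5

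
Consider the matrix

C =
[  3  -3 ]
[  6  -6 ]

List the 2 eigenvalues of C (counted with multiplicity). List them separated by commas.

det(C - tI) = (3 - t)(-6 - t) - (-3)·(6) = t^2 + 3t.
This factors as (t + 3)·t = 0.
Eigenvalues: -3, 0.

-3, 0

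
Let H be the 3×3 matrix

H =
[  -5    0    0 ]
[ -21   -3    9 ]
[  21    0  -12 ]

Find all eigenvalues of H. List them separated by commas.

Compute the characteristic polynomial p(s) = det(sI - H).
Expanding along the first row, p(s) = s^3 + 20s^2 + 111s + 180.
Try s = -5: p(-5) = 0, so -5 is a root.
Factor out (s + 5): p(s) = (s + 5)·(s^2 + 15s + 36).
The quadratic factors as (s + 12)·(s + 3).
Eigenvalues: -12, -5, -3.

-12, -5, -3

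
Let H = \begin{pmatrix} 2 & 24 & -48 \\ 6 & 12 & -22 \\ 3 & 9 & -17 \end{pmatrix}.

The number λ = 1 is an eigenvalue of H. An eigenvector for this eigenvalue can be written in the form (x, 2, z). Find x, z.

We need (H - 1I)v = 0.
H - 1I = [[1, 24, -48], [6, 11, -22], [3, 9, -18]].
Row 1: (1)·x + (24)·2 + (-48)·z = 0
Row 2: (6)·x + (11)·2 + (-22)·z = 0
Row 3: (3)·x + (9)·2 + (-18)·z = 0
Solving gives x = 0, z = 1.
Check: H·(0, 2, 1) = (0, 2, 1) = 1·(0, 2, 1).

0, 1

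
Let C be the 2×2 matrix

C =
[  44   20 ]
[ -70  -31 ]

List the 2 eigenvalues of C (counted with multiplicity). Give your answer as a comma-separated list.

det(C - λI) = (44 - λ)(-31 - λ) - (20)·(-70) = λ^2 - 13λ + 36.
This factors as (λ - 4)·(λ - 9) = 0.
Eigenvalues: 4, 9.

4, 9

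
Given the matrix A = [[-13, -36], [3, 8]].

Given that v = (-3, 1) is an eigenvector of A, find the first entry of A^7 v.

First find the eigenvalue: Av = (3, -1) = -1·(-3, 1), so λ = -1.
Then A^7 v = λ^7·v = (-1)^7·(-3, 1) = -1·(-3, 1) = (3, -1).

3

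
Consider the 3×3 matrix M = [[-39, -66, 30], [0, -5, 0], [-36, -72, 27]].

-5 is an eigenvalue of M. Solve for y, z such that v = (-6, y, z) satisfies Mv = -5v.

-1, -9

We need (M + 5I)v = 0.
M + 5I = [[-34, -66, 30], [0, 0, 0], [-36, -72, 32]].
Row 1: (-34)·-6 + (-66)·y + (30)·z = 0
Row 2: (0)·-6 + (0)·y + (0)·z = 0
Row 3: (-36)·-6 + (-72)·y + (32)·z = 0
Solving gives y = -1, z = -9.
Check: M·(-6, -1, -9) = (30, 5, 45) = -5·(-6, -1, -9).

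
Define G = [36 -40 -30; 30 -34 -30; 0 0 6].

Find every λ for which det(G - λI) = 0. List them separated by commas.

The characteristic polynomial is p(λ) = det(λI - G).
Expanding along the first row, p(λ) = λ^3 - 8λ^2 - 12λ + 144.
Try λ = 6: p(6) = 0, so 6 is a root.
Factor out (λ - 6): p(λ) = (λ - 6)·(λ^2 - 2λ - 24).
The quadratic factors as (λ + 4)·(λ - 6).
Eigenvalues: -4, 6, 6.

-4, 6, 6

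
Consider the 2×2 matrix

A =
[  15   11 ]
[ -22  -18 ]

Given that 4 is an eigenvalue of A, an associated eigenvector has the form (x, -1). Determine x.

We need (A - 4I)v = 0.
A - 4I = [[11, 11], [-22, -22]].
Row 1: (11)·x + (11)·-1 = 0
Row 2: (-22)·x + (-22)·-1 = 0
Solving gives x = 1.
Check: A·(1, -1) = (4, -4) = 4·(1, -1).

1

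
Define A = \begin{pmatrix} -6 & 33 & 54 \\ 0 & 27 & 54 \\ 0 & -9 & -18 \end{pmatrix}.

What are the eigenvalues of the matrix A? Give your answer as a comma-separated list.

-6, 0, 9

Set up det(lambda·I - A) = 0.
Expanding along the first row, p(lambda) = lambda^3 - 3·lambda^2 - 54·lambda.
Rational-root test: lambda = -6 gives p(-6) = 0.
Dividing by (lambda + 6) leaves lambda^2 - 9·lambda.
The quadratic factors as lambda·(lambda - 9).
Eigenvalues: -6, 0, 9.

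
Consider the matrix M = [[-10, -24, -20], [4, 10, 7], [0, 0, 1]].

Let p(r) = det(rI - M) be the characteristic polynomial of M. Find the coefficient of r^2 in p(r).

-1

The coefficient of r^2 of det(rI - M) is −trace(M).
trace(M) = (-10) + (10) + (1) = 1, so the coefficient is -1.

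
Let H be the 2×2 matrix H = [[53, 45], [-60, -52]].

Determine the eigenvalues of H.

-7, 8

det(H - λI) = (53 - λ)(-52 - λ) - (45)·(-60) = λ^2 - λ - 56.
This factors as (λ + 7)·(λ - 8) = 0.
Eigenvalues: -7, 8.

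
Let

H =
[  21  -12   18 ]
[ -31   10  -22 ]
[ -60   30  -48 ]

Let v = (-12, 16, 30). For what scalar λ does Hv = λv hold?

-8

Compute Hv: H·(-12, 16, 30) = (96, -128, -240).
Since Hv = λv, compare component 1: 96 = λ·-12, so λ = -8.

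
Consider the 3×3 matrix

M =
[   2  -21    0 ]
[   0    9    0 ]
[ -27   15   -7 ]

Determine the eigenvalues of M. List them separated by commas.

-7, 2, 9

Compute the characteristic polynomial p(s) = det(sI - M).
Expanding the 3×3 determinant: p(s) = s^3 - 4s^2 - 59s + 126.
Rational-root test: s = 2 gives p(2) = 0.
Factor out (s - 2): p(s) = (s - 2)·(s^2 - 2s - 63).
The quadratic factors as (s + 7)·(s - 9).
Eigenvalues: -7, 2, 9.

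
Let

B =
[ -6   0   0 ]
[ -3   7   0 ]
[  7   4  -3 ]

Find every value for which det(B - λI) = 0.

B is lower triangular, so its eigenvalues are the diagonal entries.
Diagonal: -6, 7, -3.

-6, -3, 7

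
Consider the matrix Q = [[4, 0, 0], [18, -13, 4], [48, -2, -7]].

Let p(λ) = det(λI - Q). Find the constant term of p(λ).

p(λ) = λ^3 + 16λ^2 + 19λ - 396.
The constant term is -396.

-396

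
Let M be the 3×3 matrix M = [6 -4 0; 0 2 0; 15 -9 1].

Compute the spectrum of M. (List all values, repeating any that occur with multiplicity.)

The characteristic polynomial is p(lambda) = det(lambda·I - M).
Expanding along the first row, p(lambda) = lambda^3 - 9·lambda^2 + 20·lambda - 12.
Try lambda = 1: p(1) = 0, so 1 is a root.
Dividing by (lambda - 1) leaves lambda^2 - 8·lambda + 12.
The quadratic factors as (lambda - 2)·(lambda - 6).
Eigenvalues: 1, 2, 6.

1, 2, 6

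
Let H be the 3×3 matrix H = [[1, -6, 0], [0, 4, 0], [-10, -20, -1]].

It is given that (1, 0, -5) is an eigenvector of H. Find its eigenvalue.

Compute Hv: H·(1, 0, -5) = (1, 0, -5).
Since Hv = λv, compare component 1: 1 = λ·1, so λ = 1.

1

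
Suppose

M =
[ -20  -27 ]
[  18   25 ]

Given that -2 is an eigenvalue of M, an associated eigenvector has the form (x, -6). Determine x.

We need (M + 2I)v = 0.
M + 2I = [[-18, -27], [18, 27]].
Row 1: (-18)·x + (-27)·-6 = 0
Row 2: (18)·x + (27)·-6 = 0
Solving gives x = 9.
Check: M·(9, -6) = (-18, 12) = -2·(9, -6).

9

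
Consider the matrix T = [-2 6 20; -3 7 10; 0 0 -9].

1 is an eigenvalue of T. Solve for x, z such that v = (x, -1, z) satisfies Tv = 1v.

-2, 0

We need (T - 1I)v = 0.
T - 1I = [[-3, 6, 20], [-3, 6, 10], [0, 0, -10]].
Row 1: (-3)·x + (6)·-1 + (20)·z = 0
Row 2: (-3)·x + (6)·-1 + (10)·z = 0
Row 3: (0)·x + (0)·-1 + (-10)·z = 0
Solving gives x = -2, z = 0.
Check: T·(-2, -1, 0) = (-2, -1, 0) = 1·(-2, -1, 0).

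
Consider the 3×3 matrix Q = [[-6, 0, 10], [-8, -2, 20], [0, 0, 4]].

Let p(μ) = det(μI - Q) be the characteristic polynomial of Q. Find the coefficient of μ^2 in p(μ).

The coefficient of μ^2 of det(μI - Q) is −trace(Q).
trace(Q) = (-6) + (-2) + (4) = -4, so the coefficient is 4.

4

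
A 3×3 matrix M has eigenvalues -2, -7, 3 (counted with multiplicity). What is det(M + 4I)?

If M has eigenvalues -2, -7, 3, then M + 4I has eigenvalues 2, -3, 7.
det(M + 4I) = (2) · (-3) · (7) = -42.

-42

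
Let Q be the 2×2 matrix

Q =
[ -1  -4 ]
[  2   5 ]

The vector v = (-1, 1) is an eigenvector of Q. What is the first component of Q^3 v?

First find the eigenvalue: Qv = (-3, 3) = 3·(-1, 1), so λ = 3.
Then Q^3 v = λ^3·v = 3^3·(-1, 1) = 27·(-1, 1) = (-27, 27).

-27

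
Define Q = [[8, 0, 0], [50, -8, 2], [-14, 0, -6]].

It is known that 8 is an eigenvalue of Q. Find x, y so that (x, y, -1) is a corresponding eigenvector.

1, 3

We need (Q - 8I)v = 0.
Q - 8I = [[0, 0, 0], [50, -16, 2], [-14, 0, -14]].
Row 1: (0)·x + (0)·y + (0)·-1 = 0
Row 2: (50)·x + (-16)·y + (2)·-1 = 0
Row 3: (-14)·x + (0)·y + (-14)·-1 = 0
Solving gives x = 1, y = 3.
Check: Q·(1, 3, -1) = (8, 24, -8) = 8·(1, 3, -1).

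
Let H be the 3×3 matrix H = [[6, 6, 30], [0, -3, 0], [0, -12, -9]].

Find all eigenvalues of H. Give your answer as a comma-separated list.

-9, -3, 6

The characteristic polynomial is p(μ) = det(μI - H).
Cofactor expansion gives p(μ) = μ^3 + 6μ^2 - 45μ - 162.
Rational-root test: μ = -9 gives p(-9) = 0.
Dividing by (μ + 9) leaves μ^2 - 3μ - 18.
The quadratic factors as (μ + 3)·(μ - 6).
Eigenvalues: -9, -3, 6.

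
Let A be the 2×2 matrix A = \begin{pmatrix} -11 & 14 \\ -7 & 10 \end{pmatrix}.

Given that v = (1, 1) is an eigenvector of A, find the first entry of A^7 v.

First find the eigenvalue: Av = (3, 3) = 3·(1, 1), so λ = 3.
Then A^7 v = λ^7·v = 3^7·(1, 1) = 2187·(1, 1) = (2187, 2187).

2187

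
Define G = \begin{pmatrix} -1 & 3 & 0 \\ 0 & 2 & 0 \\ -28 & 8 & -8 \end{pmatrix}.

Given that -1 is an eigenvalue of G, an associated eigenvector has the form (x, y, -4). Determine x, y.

We need (G + 1I)v = 0.
G + 1I = [[0, 3, 0], [0, 3, 0], [-28, 8, -7]].
Row 1: (0)·x + (3)·y + (0)·-4 = 0
Row 2: (0)·x + (3)·y + (0)·-4 = 0
Row 3: (-28)·x + (8)·y + (-7)·-4 = 0
Solving gives x = 1, y = 0.
Check: G·(1, 0, -4) = (-1, 0, 4) = -1·(1, 0, -4).

1, 0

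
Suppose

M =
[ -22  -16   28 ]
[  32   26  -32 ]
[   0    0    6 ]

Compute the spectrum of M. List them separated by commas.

-6, 6, 10

The characteristic polynomial is p(s) = det(sI - M).
Expanding the 3×3 determinant: p(s) = s^3 - 10s^2 - 36s + 360.
Since p(10) = 0, s = 10 is a root.
Factor out (s - 10): p(s) = (s - 10)·(s^2 - 36).
The quadratic factors as (s + 6)·(s - 6).
Eigenvalues: -6, 6, 10.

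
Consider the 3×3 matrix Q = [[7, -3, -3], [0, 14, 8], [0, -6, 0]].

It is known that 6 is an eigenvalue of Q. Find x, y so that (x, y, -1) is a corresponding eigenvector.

0, 1

We need (Q - 6I)v = 0.
Q - 6I = [[1, -3, -3], [0, 8, 8], [0, -6, -6]].
Row 1: (1)·x + (-3)·y + (-3)·-1 = 0
Row 2: (0)·x + (8)·y + (8)·-1 = 0
Row 3: (0)·x + (-6)·y + (-6)·-1 = 0
Solving gives x = 0, y = 1.
Check: Q·(0, 1, -1) = (0, 6, -6) = 6·(0, 1, -1).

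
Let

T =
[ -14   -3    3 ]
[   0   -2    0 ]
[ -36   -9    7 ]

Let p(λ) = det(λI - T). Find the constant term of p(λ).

p(λ) = λ^3 + 9λ^2 + 24λ + 20.
The constant term is 20.

20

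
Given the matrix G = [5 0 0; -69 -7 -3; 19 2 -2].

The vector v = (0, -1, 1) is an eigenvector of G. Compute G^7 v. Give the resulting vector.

First find the eigenvalue: Gv = (0, 4, -4) = -4·(0, -1, 1), so λ = -4.
Then G^7 v = λ^7·v = (-4)^7·(0, -1, 1) = -16384·(0, -1, 1) = (0, 16384, -16384).

(0, 16384, -16384)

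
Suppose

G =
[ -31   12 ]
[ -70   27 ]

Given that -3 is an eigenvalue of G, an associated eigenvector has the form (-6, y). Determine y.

-14

We need (G + 3I)v = 0.
G + 3I = [[-28, 12], [-70, 30]].
Row 1: (-28)·-6 + (12)·y = 0
Row 2: (-70)·-6 + (30)·y = 0
Solving gives y = -14.
Check: G·(-6, -14) = (18, 42) = -3·(-6, -14).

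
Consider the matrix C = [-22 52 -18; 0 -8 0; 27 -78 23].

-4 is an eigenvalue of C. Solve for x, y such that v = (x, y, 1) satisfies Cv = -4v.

-1, 0

We need (C + 4I)v = 0.
C + 4I = [[-18, 52, -18], [0, -4, 0], [27, -78, 27]].
Row 1: (-18)·x + (52)·y + (-18)·1 = 0
Row 2: (0)·x + (-4)·y + (0)·1 = 0
Row 3: (27)·x + (-78)·y + (27)·1 = 0
Solving gives x = -1, y = 0.
Check: C·(-1, 0, 1) = (4, 0, -4) = -4·(-1, 0, 1).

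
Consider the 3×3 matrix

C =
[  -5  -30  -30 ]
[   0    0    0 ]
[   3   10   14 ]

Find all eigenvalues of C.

0, 4, 5

Set up det(sI - C) = 0.
Cofactor expansion gives p(s) = s^3 - 9s^2 + 20s.
Rational-root test: s = 0 gives p(0) = 0.
Dividing by s leaves s^2 - 9s + 20.
The quadratic factors as (s - 4)·(s - 5).
Eigenvalues: 0, 4, 5.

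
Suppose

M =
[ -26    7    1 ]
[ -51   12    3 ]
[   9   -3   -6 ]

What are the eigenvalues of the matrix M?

The characteristic polynomial is p(r) = det(rI - M).
Cofactor expansion gives p(r) = r^3 + 20r^2 + 129r + 270.
Try r = -5: p(-5) = 0, so -5 is a root.
Factor out (r + 5): p(r) = (r + 5)·(r^2 + 15r + 54).
The quadratic factors as (r + 9)·(r + 6).
Eigenvalues: -9, -6, -5.

-9, -6, -5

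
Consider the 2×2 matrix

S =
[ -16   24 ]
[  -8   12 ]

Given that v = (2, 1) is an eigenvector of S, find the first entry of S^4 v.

512

First find the eigenvalue: Sv = (-8, -4) = -4·(2, 1), so λ = -4.
Then S^4 v = λ^4·v = (-4)^4·(2, 1) = 256·(2, 1) = (512, 256).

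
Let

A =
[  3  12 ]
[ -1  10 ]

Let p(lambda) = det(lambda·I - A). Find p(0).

42

p(0) = det(0·I − A) = det(−A) = (−1)^2·det(A).
det(A) = 42, so p(0) = 42.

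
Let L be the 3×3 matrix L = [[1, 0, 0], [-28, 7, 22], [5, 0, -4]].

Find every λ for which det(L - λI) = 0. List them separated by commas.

-4, 1, 7

Set up det(sI - L) = 0.
Cofactor expansion gives p(s) = s^3 - 4s^2 - 25s + 28.
Rational-root test: s = 7 gives p(7) = 0.
Dividing by (s - 7) leaves s^2 + 3s - 4.
The quadratic factors as (s + 4)·(s - 1).
Eigenvalues: -4, 1, 7.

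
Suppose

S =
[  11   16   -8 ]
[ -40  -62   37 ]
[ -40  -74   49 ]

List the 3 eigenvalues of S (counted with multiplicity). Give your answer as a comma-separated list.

Set up det(sI - S) = 0.
Expanding along the first row, p(s) = s^3 + 2s^2 - 123s - 540.
Try s = 12: p(12) = 0, so 12 is a root.
Dividing by (s - 12) leaves s^2 + 14s + 45.
The quadratic factors as (s + 9)·(s + 5).
Eigenvalues: -9, -5, 12.

-9, -5, 12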